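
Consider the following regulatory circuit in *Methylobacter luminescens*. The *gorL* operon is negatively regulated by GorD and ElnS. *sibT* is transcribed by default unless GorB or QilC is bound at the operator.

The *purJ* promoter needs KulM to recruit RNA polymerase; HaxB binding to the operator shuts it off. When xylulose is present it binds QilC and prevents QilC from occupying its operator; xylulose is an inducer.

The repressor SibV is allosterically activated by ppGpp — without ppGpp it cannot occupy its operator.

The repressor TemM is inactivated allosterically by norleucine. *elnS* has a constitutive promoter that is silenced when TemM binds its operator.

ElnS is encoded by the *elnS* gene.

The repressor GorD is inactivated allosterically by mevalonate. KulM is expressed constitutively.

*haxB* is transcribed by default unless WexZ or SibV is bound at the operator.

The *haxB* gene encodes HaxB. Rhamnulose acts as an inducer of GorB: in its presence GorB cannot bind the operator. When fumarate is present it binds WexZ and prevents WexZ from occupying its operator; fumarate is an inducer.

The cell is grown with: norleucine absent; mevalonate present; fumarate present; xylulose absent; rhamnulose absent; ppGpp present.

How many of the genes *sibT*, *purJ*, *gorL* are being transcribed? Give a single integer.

Rhamnulose is absent, so GorB is active.
Xylulose is absent, so QilC is active.
With repressor GorB bound, *sibT* is not transcribed.
→ *sibT* is OFF.
KulM is produced constitutively and is active.
Fumarate is present, so WexZ is inactive.
ppGpp is present, so SibV is active.
With repressor SibV bound, *haxB* is not transcribed.
So HaxB is not produced.
No repressor is bound and KulM is active, so *purJ* is transcribed.
→ *purJ* is ON.
Mevalonate is present, so GorD is inactive.
Norleucine is absent, so TemM is active.
With repressor TemM bound, *elnS* is not transcribed.
So ElnS is not produced.
With no repressor bound, *gorL* is transcribed.
→ *gorL* is ON.
2 of the 3 genes are transcribed.

2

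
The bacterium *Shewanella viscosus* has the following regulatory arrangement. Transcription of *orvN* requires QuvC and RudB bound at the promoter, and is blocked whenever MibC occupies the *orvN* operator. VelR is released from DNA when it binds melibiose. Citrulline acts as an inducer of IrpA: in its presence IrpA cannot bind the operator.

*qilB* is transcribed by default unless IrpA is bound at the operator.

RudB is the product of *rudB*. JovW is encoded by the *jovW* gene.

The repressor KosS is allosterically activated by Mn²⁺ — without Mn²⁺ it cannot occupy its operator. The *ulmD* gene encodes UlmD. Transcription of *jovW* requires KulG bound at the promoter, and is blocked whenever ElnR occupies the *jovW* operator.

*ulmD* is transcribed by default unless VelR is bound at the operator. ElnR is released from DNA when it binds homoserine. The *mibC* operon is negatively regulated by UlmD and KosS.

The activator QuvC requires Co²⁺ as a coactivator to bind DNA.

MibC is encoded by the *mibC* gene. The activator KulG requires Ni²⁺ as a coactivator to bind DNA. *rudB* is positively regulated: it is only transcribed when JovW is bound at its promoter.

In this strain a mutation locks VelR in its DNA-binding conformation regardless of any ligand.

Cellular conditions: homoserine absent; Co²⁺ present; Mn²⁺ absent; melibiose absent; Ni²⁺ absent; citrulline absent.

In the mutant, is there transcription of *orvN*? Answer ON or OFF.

OFF

VelR is constitutively active in this strain.
With repressor VelR bound, *ulmD* is not transcribed.
So UlmD is not produced.
Mn²⁺ is absent, so KosS is inactive.
With no repressor bound, *mibC* is transcribed.
So MibC is produced and active.
Co²⁺ is present, so QuvC is active.
Homoserine is absent, so ElnR is active.
Ni²⁺ is absent, so KulG is inactive.
With repressor ElnR bound, *jovW* is not transcribed.
So JovW is not produced.
Required activator JovW is absent, so *rudB* is not transcribed.
So RudB is not produced.
With repressor MibC bound, *orvN* is not transcribed.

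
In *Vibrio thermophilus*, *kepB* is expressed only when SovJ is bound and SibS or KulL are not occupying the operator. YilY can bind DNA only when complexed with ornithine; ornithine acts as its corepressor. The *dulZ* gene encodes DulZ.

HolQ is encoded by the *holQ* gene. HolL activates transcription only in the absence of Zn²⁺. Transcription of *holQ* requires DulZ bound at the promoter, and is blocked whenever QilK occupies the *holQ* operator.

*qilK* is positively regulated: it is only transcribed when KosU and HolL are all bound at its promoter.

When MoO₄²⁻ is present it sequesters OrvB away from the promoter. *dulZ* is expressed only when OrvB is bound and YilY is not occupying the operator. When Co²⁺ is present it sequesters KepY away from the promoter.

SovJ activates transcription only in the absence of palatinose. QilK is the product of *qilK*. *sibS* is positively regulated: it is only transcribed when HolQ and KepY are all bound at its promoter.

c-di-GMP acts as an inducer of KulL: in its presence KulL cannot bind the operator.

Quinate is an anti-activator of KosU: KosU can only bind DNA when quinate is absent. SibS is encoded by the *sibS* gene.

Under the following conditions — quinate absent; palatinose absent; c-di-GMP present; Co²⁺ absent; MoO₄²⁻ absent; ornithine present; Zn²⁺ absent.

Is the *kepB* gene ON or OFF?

MoO₄²⁻ is absent, so OrvB is active.
Ornithine is present, so YilY is active.
With repressor YilY bound, *dulZ* is not transcribed.
So DulZ is not produced.
Quinate is absent, so KosU is active.
Zn²⁺ is absent, so HolL is active.
No repressor is bound and KosU and HolL are active, so *qilK* is transcribed.
So QilK is produced and active.
With repressor QilK bound, *holQ* is not transcribed.
So HolQ is not produced.
Co²⁺ is absent, so KepY is active.
Required activator HolQ is absent, so *sibS* is not transcribed.
So SibS is not produced.
Palatinose is absent, so SovJ is active.
c-di-GMP is present, so KulL is inactive.
No repressor is bound and SovJ is active, so *kepB* is transcribed.

ON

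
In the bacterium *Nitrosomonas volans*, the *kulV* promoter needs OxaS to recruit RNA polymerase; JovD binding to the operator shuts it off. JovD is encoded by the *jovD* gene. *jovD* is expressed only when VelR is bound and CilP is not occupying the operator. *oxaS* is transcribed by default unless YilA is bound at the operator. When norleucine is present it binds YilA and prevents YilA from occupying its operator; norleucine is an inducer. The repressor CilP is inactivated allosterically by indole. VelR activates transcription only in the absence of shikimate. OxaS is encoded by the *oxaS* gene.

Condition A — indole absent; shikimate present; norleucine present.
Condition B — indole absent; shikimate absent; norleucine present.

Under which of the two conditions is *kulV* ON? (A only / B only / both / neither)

both

Condition A:
Indole is absent, so CilP is active.
Shikimate is present, so VelR is inactive.
With repressor CilP bound, *jovD* is not transcribed.
So JovD is not produced.
Norleucine is present, so YilA is inactive.
With no repressor bound, *oxaS* is transcribed.
So OxaS is produced and active.
No repressor is bound and OxaS is active, so *kulV* is transcribed.
→ *kulV* is ON in A.
Condition B:
Indole is absent, so CilP is active.
Shikimate is absent, so VelR is active.
With repressor CilP bound, *jovD* is not transcribed.
So JovD is not produced.
Norleucine is present, so YilA is inactive.
With no repressor bound, *oxaS* is transcribed.
So OxaS is produced and active.
No repressor is bound and OxaS is active, so *kulV* is transcribed.
→ *kulV* is ON in B.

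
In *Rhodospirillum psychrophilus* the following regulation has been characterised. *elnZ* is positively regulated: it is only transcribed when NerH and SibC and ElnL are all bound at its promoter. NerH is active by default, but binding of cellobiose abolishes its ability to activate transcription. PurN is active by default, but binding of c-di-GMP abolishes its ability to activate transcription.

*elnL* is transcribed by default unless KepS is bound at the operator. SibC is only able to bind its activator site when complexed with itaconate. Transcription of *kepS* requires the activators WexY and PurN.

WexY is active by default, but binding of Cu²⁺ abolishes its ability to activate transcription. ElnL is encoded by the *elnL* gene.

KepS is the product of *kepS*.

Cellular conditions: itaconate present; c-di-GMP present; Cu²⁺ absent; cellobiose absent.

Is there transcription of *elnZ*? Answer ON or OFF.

Cellobiose is absent, so NerH is active.
Itaconate is present, so SibC is active.
Cu²⁺ is absent, so WexY is active.
c-di-GMP is present, so PurN is inactive.
Required activator PurN is absent, so *kepS* is not transcribed.
So KepS is not produced.
With no repressor bound, *elnL* is transcribed.
So ElnL is produced and active.
No repressor is bound and NerH and SibC and ElnL are active, so *elnZ* is transcribed.

ON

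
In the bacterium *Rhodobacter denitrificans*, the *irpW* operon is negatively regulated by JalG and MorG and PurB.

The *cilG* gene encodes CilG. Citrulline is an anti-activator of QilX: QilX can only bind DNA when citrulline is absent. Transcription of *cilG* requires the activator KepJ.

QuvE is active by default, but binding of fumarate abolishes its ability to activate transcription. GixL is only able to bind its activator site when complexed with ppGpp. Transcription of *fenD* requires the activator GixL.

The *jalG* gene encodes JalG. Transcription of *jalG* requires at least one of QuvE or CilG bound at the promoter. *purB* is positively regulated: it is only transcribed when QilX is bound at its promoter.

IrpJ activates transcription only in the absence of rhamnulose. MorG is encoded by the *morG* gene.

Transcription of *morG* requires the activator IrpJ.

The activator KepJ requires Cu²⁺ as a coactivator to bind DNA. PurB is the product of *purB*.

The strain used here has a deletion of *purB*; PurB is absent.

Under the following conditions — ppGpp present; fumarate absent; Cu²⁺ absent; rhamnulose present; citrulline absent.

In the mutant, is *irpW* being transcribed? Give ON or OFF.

Fumarate is absent, so QuvE is active.
Cu²⁺ is absent, so KepJ is inactive.
Required activator KepJ is absent, so *cilG* is not transcribed.
So CilG is not produced.
Activator QuvE is present, so *jalG* is transcribed.
So JalG is produced and active.
Rhamnulose is present, so IrpJ is inactive.
Required activator IrpJ is absent, so *morG* is not transcribed.
So MorG is not produced.
PurB is non-functional in this strain, so it has no effect.
With repressor JalG bound, *irpW* is not transcribed.

OFF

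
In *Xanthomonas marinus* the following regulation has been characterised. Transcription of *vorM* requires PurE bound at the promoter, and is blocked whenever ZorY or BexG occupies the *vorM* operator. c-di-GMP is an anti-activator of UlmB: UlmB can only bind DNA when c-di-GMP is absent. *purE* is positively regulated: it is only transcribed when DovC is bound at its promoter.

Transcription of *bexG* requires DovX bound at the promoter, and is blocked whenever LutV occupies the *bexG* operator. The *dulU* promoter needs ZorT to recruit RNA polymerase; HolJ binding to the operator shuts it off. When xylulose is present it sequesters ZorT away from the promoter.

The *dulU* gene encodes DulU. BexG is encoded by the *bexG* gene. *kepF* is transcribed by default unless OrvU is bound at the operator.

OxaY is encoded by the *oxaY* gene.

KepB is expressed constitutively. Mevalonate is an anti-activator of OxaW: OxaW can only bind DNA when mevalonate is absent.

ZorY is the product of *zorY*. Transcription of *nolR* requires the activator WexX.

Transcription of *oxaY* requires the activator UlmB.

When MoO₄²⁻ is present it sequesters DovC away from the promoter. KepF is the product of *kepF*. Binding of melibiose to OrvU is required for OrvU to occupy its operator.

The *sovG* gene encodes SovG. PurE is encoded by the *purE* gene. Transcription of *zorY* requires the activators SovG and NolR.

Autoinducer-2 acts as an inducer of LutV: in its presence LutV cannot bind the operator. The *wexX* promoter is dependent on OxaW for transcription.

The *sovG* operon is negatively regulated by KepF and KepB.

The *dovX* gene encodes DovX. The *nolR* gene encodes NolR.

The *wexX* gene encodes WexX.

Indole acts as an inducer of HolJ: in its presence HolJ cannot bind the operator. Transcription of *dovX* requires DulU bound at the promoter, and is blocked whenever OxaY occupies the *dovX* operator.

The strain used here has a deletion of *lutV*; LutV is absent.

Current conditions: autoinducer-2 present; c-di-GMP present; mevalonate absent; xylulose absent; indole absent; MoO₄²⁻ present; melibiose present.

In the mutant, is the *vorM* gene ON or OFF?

OFF

Melibiose is present, so OrvU is active.
With repressor OrvU bound, *kepF* is not transcribed.
So KepF is not produced.
KepB is produced constitutively and is active.
With repressor KepB bound, *sovG* is not transcribed.
So SovG is not produced.
Mevalonate is absent, so OxaW is active.
No repressor is bound and OxaW is active, so *wexX* is transcribed.
So WexX is produced and active.
No repressor is bound and WexX is active, so *nolR* is transcribed.
So NolR is produced and active.
Required activator SovG is absent, so *zorY* is not transcribed.
So ZorY is not produced.
Indole is absent, so HolJ is active.
Xylulose is absent, so ZorT is active.
With repressor HolJ bound, *dulU* is not transcribed.
So DulU is not produced.
c-di-GMP is present, so UlmB is inactive.
Required activator UlmB is absent, so *oxaY* is not transcribed.
So OxaY is not produced.
Required activator DulU is absent, so *dovX* is not transcribed.
So DovX is not produced.
LutV is non-functional in this strain, so it has no effect.
Required activator DovX is absent, so *bexG* is not transcribed.
So BexG is not produced.
MoO₄²⁻ is present, so DovC is inactive.
Required activator DovC is absent, so *purE* is not transcribed.
So PurE is not produced.
Required activator PurE is absent, so *vorM* is not transcribed.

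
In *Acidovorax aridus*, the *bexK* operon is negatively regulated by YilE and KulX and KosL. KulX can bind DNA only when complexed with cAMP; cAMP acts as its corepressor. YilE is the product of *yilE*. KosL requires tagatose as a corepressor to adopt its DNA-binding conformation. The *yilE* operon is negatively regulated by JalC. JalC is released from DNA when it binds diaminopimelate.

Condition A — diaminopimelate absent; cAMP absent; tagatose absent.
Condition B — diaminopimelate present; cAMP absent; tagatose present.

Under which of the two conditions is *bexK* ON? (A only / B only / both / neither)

A only

Condition A:
Diaminopimelate is absent, so JalC is active.
With repressor JalC bound, *yilE* is not transcribed.
So YilE is not produced.
cAMP is absent, so KulX is inactive.
Tagatose is absent, so KosL is inactive.
With no repressor bound, *bexK* is transcribed.
→ *bexK* is ON in A.
Condition B:
Diaminopimelate is present, so JalC is inactive.
With no repressor bound, *yilE* is transcribed.
So YilE is produced and active.
cAMP is absent, so KulX is inactive.
Tagatose is present, so KosL is active.
With repressor YilE bound, *bexK* is not transcribed.
→ *bexK* is OFF in B.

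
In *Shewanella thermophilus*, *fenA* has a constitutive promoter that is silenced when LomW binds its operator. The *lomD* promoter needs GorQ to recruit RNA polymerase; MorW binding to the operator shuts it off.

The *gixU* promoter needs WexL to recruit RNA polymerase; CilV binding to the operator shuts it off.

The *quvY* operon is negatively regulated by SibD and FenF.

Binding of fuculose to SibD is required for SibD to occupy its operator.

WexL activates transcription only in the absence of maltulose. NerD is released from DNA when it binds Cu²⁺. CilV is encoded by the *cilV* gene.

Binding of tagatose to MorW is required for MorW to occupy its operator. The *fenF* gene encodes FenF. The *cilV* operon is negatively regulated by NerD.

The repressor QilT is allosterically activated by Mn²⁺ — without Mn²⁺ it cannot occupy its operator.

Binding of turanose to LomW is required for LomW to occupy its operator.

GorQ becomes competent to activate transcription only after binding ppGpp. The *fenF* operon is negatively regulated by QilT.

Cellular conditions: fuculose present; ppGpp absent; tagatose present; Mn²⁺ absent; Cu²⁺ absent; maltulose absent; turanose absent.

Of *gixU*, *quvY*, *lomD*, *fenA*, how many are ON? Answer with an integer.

2

Maltulose is absent, so WexL is active.
Cu²⁺ is absent, so NerD is active.
With repressor NerD bound, *cilV* is not transcribed.
So CilV is not produced.
No repressor is bound and WexL is active, so *gixU* is transcribed.
→ *gixU* is ON.
Fuculose is present, so SibD is active.
Mn²⁺ is absent, so QilT is inactive.
With no repressor bound, *fenF* is transcribed.
So FenF is produced and active.
With repressor SibD bound, *quvY* is not transcribed.
→ *quvY* is OFF.
ppGpp is absent, so GorQ is inactive.
Tagatose is present, so MorW is active.
With repressor MorW bound, *lomD* is not transcribed.
→ *lomD* is OFF.
Turanose is absent, so LomW is inactive.
With no repressor bound, *fenA* is transcribed.
→ *fenA* is ON.
2 of the 4 genes are transcribed.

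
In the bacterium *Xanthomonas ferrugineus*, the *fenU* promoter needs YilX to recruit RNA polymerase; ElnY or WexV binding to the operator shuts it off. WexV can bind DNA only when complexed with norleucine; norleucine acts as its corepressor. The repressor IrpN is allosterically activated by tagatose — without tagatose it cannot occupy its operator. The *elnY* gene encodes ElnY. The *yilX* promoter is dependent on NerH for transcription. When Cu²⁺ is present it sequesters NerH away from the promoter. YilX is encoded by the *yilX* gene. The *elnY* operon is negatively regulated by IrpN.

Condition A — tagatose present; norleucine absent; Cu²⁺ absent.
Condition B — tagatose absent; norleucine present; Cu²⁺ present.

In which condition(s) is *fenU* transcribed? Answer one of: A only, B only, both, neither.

Condition A:
Tagatose is present, so IrpN is active.
With repressor IrpN bound, *elnY* is not transcribed.
So ElnY is not produced.
Norleucine is absent, so WexV is inactive.
Cu²⁺ is absent, so NerH is active.
No repressor is bound and NerH is active, so *yilX* is transcribed.
So YilX is produced and active.
No repressor is bound and YilX is active, so *fenU* is transcribed.
→ *fenU* is ON in A.
Condition B:
Tagatose is absent, so IrpN is inactive.
With no repressor bound, *elnY* is transcribed.
So ElnY is produced and active.
Norleucine is present, so WexV is active.
Cu²⁺ is present, so NerH is inactive.
Required activator NerH is absent, so *yilX* is not transcribed.
So YilX is not produced.
With repressor ElnY bound, *fenU* is not transcribed.
→ *fenU* is OFF in B.

A only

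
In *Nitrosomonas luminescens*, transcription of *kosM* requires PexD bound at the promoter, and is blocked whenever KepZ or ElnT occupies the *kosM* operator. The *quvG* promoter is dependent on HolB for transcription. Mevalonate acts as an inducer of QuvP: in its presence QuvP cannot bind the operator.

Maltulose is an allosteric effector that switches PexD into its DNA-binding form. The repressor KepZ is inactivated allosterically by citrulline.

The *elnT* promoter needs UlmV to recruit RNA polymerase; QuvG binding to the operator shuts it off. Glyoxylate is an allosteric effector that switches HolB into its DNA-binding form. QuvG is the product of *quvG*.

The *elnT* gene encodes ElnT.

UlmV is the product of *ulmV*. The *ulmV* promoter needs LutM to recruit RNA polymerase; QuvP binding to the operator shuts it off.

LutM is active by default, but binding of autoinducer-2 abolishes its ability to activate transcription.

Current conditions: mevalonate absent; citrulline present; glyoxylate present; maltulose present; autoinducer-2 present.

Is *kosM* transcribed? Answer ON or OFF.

Citrulline is present, so KepZ is inactive.
Mevalonate is absent, so QuvP is active.
Autoinducer-2 is present, so LutM is inactive.
With repressor QuvP bound, *ulmV* is not transcribed.
So UlmV is not produced.
Glyoxylate is present, so HolB is active.
No repressor is bound and HolB is active, so *quvG* is transcribed.
So QuvG is produced and active.
With repressor QuvG bound, *elnT* is not transcribed.
So ElnT is not produced.
Maltulose is present, so PexD is active.
No repressor is bound and PexD is active, so *kosM* is transcribed.

ON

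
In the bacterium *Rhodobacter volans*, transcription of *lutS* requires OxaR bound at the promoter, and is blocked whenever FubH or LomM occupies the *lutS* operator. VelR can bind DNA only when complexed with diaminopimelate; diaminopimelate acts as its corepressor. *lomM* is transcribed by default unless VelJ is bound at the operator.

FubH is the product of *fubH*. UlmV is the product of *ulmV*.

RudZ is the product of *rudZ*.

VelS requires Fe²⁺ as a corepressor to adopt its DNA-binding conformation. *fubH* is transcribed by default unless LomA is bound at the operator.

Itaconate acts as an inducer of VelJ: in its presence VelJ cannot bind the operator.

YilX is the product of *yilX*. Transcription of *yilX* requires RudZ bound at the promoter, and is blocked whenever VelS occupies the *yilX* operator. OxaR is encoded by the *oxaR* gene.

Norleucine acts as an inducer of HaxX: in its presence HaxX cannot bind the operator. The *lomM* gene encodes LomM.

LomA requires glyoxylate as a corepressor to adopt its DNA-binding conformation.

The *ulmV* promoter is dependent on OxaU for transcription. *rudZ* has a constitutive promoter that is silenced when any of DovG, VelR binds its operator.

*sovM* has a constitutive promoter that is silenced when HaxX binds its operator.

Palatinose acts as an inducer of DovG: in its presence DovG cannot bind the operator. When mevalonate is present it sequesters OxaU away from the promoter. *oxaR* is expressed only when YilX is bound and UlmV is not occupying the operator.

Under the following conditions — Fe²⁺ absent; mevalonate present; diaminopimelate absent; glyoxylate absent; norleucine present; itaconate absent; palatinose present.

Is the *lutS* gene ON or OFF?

Glyoxylate is absent, so LomA is inactive.
With no repressor bound, *fubH* is transcribed.
So FubH is produced and active.
Palatinose is present, so DovG is inactive.
Diaminopimelate is absent, so VelR is inactive.
With no repressor bound, *rudZ* is transcribed.
So RudZ is produced and active.
Fe²⁺ is absent, so VelS is inactive.
No repressor is bound and RudZ is active, so *yilX* is transcribed.
So YilX is produced and active.
Mevalonate is present, so OxaU is inactive.
Required activator OxaU is absent, so *ulmV* is not transcribed.
So UlmV is not produced.
No repressor is bound and YilX is active, so *oxaR* is transcribed.
So OxaR is produced and active.
Itaconate is absent, so VelJ is active.
With repressor VelJ bound, *lomM* is not transcribed.
So LomM is not produced.
With repressor FubH bound, *lutS* is not transcribed.

OFF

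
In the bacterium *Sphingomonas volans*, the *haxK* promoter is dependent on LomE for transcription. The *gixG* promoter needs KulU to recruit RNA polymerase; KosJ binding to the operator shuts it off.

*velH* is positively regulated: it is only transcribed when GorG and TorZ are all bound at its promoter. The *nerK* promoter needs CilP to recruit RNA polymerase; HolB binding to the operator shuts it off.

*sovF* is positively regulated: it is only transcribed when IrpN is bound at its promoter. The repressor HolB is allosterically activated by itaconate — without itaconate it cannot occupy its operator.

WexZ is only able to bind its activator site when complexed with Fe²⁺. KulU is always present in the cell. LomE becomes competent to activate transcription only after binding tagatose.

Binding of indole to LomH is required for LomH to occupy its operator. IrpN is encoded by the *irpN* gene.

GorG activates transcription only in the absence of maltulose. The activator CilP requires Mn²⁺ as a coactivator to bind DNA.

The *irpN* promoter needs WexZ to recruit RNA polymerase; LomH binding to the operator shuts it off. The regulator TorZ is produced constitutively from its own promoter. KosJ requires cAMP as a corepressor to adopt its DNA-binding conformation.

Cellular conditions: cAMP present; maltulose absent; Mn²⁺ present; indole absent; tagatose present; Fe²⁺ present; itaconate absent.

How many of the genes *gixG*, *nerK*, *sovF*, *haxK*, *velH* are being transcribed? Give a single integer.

4

cAMP is present, so KosJ is active.
KulU is produced constitutively and is active.
With repressor KosJ bound, *gixG* is not transcribed.
→ *gixG* is OFF.
Itaconate is absent, so HolB is inactive.
Mn²⁺ is present, so CilP is active.
No repressor is bound and CilP is active, so *nerK* is transcribed.
→ *nerK* is ON.
Indole is absent, so LomH is inactive.
Fe²⁺ is present, so WexZ is active.
No repressor is bound and WexZ is active, so *irpN* is transcribed.
So IrpN is produced and active.
No repressor is bound and IrpN is active, so *sovF* is transcribed.
→ *sovF* is ON.
Tagatose is present, so LomE is active.
No repressor is bound and LomE is active, so *haxK* is transcribed.
→ *haxK* is ON.
Maltulose is absent, so GorG is active.
TorZ is produced constitutively and is active.
No repressor is bound and GorG and TorZ are active, so *velH* is transcribed.
→ *velH* is ON.
4 of the 5 genes are transcribed.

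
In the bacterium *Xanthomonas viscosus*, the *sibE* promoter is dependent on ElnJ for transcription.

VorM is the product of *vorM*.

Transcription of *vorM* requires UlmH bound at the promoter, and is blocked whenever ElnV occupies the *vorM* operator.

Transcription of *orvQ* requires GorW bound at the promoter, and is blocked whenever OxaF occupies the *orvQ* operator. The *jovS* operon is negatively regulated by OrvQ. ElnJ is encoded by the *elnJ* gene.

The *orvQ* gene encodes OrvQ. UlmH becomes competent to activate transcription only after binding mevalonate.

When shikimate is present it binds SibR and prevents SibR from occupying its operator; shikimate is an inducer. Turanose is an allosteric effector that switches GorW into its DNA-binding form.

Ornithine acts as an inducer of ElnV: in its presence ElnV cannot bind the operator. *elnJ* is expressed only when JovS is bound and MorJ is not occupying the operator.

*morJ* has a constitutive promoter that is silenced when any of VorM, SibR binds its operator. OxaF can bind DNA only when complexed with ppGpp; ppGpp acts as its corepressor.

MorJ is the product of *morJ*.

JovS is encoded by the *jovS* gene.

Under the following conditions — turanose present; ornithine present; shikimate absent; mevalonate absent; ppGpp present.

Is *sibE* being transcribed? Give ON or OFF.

Mevalonate is absent, so UlmH is inactive.
Ornithine is present, so ElnV is inactive.
Required activator UlmH is absent, so *vorM* is not transcribed.
So VorM is not produced.
Shikimate is absent, so SibR is active.
With repressor SibR bound, *morJ* is not transcribed.
So MorJ is not produced.
ppGpp is present, so OxaF is active.
Turanose is present, so GorW is active.
With repressor OxaF bound, *orvQ* is not transcribed.
So OrvQ is not produced.
With no repressor bound, *jovS* is transcribed.
So JovS is produced and active.
No repressor is bound and JovS is active, so *elnJ* is transcribed.
So ElnJ is produced and active.
No repressor is bound and ElnJ is active, so *sibE* is transcribed.

ON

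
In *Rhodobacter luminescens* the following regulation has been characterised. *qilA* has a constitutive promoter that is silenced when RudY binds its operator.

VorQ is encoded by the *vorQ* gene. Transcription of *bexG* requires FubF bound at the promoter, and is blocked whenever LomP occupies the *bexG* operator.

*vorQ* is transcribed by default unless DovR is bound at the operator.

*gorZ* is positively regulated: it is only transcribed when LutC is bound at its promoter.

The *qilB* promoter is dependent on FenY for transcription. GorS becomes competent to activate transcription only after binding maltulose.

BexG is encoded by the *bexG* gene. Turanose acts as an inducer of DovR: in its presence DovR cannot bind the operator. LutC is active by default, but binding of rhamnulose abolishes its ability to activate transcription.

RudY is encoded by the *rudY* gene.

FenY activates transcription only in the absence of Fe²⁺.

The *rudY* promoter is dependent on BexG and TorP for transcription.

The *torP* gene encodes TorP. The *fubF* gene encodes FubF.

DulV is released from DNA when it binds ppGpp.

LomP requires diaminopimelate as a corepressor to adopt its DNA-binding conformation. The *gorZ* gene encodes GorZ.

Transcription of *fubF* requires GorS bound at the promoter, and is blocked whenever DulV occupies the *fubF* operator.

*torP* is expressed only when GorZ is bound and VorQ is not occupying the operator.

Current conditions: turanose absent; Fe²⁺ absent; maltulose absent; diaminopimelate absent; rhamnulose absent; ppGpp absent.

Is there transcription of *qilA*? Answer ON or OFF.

ON

Maltulose is absent, so GorS is inactive.
ppGpp is absent, so DulV is active.
With repressor DulV bound, *fubF* is not transcribed.
So FubF is not produced.
Diaminopimelate is absent, so LomP is inactive.
Required activator FubF is absent, so *bexG* is not transcribed.
So BexG is not produced.
Turanose is absent, so DovR is active.
With repressor DovR bound, *vorQ* is not transcribed.
So VorQ is not produced.
Rhamnulose is absent, so LutC is active.
No repressor is bound and LutC is active, so *gorZ* is transcribed.
So GorZ is produced and active.
No repressor is bound and GorZ is active, so *torP* is transcribed.
So TorP is produced and active.
Required activator BexG is absent, so *rudY* is not transcribed.
So RudY is not produced.
With no repressor bound, *qilA* is transcribed.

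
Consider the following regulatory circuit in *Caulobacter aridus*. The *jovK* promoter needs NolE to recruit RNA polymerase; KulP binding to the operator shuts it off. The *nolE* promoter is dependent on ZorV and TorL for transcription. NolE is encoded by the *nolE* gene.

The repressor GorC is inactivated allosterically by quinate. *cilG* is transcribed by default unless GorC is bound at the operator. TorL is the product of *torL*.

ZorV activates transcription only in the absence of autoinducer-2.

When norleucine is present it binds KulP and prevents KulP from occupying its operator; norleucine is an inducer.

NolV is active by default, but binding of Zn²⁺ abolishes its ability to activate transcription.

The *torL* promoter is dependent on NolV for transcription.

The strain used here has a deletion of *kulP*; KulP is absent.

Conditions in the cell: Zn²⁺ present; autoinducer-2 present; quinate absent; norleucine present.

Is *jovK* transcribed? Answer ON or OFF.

OFF

KulP is non-functional in this strain, so it has no effect.
Autoinducer-2 is present, so ZorV is inactive.
Zn²⁺ is present, so NolV is inactive.
Required activator NolV is absent, so *torL* is not transcribed.
So TorL is not produced.
Required activator ZorV is absent, so *nolE* is not transcribed.
So NolE is not produced.
Required activator NolE is absent, so *jovK* is not transcribed.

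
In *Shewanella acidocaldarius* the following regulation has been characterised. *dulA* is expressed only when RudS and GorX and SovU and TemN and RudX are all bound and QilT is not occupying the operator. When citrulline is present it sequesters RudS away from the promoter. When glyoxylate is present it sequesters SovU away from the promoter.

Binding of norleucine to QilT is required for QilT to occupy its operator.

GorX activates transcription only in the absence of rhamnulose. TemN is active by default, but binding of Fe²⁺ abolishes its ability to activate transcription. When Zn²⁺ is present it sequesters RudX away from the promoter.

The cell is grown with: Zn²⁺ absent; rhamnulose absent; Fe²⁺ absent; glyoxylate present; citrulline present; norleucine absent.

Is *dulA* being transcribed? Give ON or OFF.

OFF

Citrulline is present, so RudS is inactive.
Rhamnulose is absent, so GorX is active.
Norleucine is absent, so QilT is inactive.
Glyoxylate is present, so SovU is inactive.
Fe²⁺ is absent, so TemN is active.
Zn²⁺ is absent, so RudX is active.
Required activator RudS is absent, so *dulA* is not transcribed.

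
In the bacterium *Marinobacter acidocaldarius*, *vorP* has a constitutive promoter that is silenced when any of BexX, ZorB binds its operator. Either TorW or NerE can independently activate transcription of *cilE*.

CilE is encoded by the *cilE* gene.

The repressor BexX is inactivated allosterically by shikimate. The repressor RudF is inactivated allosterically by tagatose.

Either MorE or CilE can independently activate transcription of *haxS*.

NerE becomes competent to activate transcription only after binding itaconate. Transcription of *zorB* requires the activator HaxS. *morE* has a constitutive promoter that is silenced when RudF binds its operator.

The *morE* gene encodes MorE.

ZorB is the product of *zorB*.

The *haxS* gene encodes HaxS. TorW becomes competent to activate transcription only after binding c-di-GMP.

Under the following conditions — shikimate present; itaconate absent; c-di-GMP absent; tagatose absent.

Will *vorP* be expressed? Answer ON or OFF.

Shikimate is present, so BexX is inactive.
Tagatose is absent, so RudF is active.
With repressor RudF bound, *morE* is not transcribed.
So MorE is not produced.
c-di-GMP is absent, so TorW is inactive.
Itaconate is absent, so NerE is inactive.
No activator is available at the *cilE* promoter, so *cilE* is not transcribed.
So CilE is not produced.
No activator is available at the *haxS* promoter, so *haxS* is not transcribed.
So HaxS is not produced.
Required activator HaxS is absent, so *zorB* is not transcribed.
So ZorB is not produced.
With no repressor bound, *vorP* is transcribed.

ON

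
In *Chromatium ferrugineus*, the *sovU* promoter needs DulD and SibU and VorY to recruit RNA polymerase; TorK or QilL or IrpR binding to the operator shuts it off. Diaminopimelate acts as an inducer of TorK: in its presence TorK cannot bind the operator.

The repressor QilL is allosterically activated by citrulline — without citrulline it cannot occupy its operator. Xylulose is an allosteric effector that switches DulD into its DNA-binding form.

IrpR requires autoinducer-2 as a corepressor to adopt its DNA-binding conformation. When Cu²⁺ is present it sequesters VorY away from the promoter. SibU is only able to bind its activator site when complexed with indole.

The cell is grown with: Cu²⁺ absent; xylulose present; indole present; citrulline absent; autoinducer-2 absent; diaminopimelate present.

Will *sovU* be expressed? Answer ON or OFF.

Xylulose is present, so DulD is active.
Diaminopimelate is present, so TorK is inactive.
Citrulline is absent, so QilL is inactive.
Indole is present, so SibU is active.
Autoinducer-2 is absent, so IrpR is inactive.
Cu²⁺ is absent, so VorY is active.
No repressor is bound and DulD and SibU and VorY are active, so *sovU* is transcribed.

ON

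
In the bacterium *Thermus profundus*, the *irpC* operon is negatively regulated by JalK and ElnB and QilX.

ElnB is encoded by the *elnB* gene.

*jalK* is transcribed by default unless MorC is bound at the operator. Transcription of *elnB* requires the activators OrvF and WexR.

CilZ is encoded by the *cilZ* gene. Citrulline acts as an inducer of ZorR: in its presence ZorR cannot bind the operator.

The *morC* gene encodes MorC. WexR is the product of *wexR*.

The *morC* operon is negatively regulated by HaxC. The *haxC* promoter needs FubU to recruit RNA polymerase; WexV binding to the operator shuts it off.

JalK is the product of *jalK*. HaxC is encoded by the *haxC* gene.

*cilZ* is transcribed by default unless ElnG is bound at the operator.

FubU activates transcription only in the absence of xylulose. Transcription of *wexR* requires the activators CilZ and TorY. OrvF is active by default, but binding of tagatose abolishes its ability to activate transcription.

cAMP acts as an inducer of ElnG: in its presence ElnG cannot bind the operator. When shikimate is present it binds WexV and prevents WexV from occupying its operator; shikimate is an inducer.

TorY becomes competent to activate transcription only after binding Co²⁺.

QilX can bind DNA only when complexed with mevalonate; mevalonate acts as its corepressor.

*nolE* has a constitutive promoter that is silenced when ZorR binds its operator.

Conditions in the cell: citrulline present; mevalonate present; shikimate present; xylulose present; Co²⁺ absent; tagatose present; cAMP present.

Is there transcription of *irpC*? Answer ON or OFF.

OFF

Shikimate is present, so WexV is inactive.
Xylulose is present, so FubU is inactive.
Required activator FubU is absent, so *haxC* is not transcribed.
So HaxC is not produced.
With no repressor bound, *morC* is transcribed.
So MorC is produced and active.
With repressor MorC bound, *jalK* is not transcribed.
So JalK is not produced.
Tagatose is present, so OrvF is inactive.
cAMP is present, so ElnG is inactive.
With no repressor bound, *cilZ* is transcribed.
So CilZ is produced and active.
Co²⁺ is absent, so TorY is inactive.
Required activator TorY is absent, so *wexR* is not transcribed.
So WexR is not produced.
Required activator OrvF is absent, so *elnB* is not transcribed.
So ElnB is not produced.
Mevalonate is present, so QilX is active.
With repressor QilX bound, *irpC* is not transcribed.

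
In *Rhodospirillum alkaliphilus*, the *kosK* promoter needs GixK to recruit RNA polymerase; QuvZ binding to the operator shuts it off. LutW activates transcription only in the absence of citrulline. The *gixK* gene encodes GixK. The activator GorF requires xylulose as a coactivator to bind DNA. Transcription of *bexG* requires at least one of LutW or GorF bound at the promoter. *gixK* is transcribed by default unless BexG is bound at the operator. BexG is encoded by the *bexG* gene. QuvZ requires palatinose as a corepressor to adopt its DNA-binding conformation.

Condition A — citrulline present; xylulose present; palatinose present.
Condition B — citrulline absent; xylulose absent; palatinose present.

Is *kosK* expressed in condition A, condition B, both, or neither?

neither

Condition A:
Citrulline is present, so LutW is inactive.
Xylulose is present, so GorF is active.
Activator GorF is present, so *bexG* is transcribed.
So BexG is produced and active.
With repressor BexG bound, *gixK* is not transcribed.
So GixK is not produced.
Palatinose is present, so QuvZ is active.
With repressor QuvZ bound, *kosK* is not transcribed.
→ *kosK* is OFF in A.
Condition B:
Citrulline is absent, so LutW is active.
Xylulose is absent, so GorF is inactive.
Activator LutW is present, so *bexG* is transcribed.
So BexG is produced and active.
With repressor BexG bound, *gixK* is not transcribed.
So GixK is not produced.
Palatinose is present, so QuvZ is active.
With repressor QuvZ bound, *kosK* is not transcribed.
→ *kosK* is OFF in B.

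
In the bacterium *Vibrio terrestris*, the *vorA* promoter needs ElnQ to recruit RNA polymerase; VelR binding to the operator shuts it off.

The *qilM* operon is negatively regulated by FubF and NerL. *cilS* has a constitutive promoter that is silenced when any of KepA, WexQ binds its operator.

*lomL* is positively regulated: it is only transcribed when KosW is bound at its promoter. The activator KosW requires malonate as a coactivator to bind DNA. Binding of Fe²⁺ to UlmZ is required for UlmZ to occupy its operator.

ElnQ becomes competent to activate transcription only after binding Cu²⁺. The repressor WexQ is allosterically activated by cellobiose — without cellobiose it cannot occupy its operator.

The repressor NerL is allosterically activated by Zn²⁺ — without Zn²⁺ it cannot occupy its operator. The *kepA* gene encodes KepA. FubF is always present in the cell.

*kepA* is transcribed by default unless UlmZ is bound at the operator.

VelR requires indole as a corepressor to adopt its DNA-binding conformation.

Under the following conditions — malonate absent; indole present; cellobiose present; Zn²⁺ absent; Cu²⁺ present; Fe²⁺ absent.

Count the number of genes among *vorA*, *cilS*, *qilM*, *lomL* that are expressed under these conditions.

0

Indole is present, so VelR is active.
Cu²⁺ is present, so ElnQ is active.
With repressor VelR bound, *vorA* is not transcribed.
→ *vorA* is OFF.
Fe²⁺ is absent, so UlmZ is inactive.
With no repressor bound, *kepA* is transcribed.
So KepA is produced and active.
Cellobiose is present, so WexQ is active.
With repressor KepA bound, *cilS* is not transcribed.
→ *cilS* is OFF.
FubF is produced constitutively and is active.
Zn²⁺ is absent, so NerL is inactive.
With repressor FubF bound, *qilM* is not transcribed.
→ *qilM* is OFF.
Malonate is absent, so KosW is inactive.
Required activator KosW is absent, so *lomL* is not transcribed.
→ *lomL* is OFF.
0 of the 4 genes are transcribed.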